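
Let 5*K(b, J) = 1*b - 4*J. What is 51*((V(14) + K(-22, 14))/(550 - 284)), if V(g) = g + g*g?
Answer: 24786/665 ≈ 37.272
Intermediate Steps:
K(b, J) = -4*J/5 + b/5 (K(b, J) = (1*b - 4*J)/5 = (b - 4*J)/5 = -4*J/5 + b/5)
V(g) = g + g²
51*((V(14) + K(-22, 14))/(550 - 284)) = 51*((14*(1 + 14) + (-⅘*14 + (⅕)*(-22)))/(550 - 284)) = 51*((14*15 + (-56/5 - 22/5))/266) = 51*((210 - 78/5)*(1/266)) = 51*((972/5)*(1/266)) = 51*(486/665) = 24786/665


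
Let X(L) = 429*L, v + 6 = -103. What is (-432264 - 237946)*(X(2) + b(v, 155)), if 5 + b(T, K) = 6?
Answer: -575710390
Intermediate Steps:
v = -109 (v = -6 - 103 = -109)
b(T, K) = 1 (b(T, K) = -5 + 6 = 1)
(-432264 - 237946)*(X(2) + b(v, 155)) = (-432264 - 237946)*(429*2 + 1) = -670210*(858 + 1) = -670210*859 = -575710390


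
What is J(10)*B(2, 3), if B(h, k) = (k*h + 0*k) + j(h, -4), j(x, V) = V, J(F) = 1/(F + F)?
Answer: ⅒ ≈ 0.10000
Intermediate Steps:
J(F) = 1/(2*F)
B(h, k) = -4 + h*k (B(h, k) = (k*h + 0*k) - 4 = (h*k + 0) - 4 = h*k - 4 = -4 + h*k)
J(10)*B(2, 3) = ((½)/10)*(-4 + 2*3) = ((½)*(⅒))*(-4 + 6) = (1/20)*2 = ⅒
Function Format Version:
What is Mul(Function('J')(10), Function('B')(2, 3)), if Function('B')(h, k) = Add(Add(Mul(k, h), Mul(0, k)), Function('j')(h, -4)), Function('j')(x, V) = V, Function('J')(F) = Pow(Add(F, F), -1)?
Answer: Rational(1, 10) ≈ 0.10000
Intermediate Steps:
Function('J')(F) = Mul(Rational(1, 2), Pow(F, -1)) (Function('J')(F) = Pow(Mul(2, F), -1) = Mul(Rational(1, 2), Pow(F, -1)))
Function('B')(h, k) = Add(-4, Mul(h, k)) (Function('B')(h, k) = Add(Add(Mul(k, h), Mul(0, k)), -4) = Add(Add(Mul(h, k), 0), -4) = Add(Mul(h, k), -4) = Add(-4, Mul(h, k)))
Mul(Function('J')(10), Function('B')(2, 3)) = Mul(Mul(Rational(1, 2), Pow(10, -1)), Add(-4, Mul(2, 3))) = Mul(Mul(Rational(1, 2), Rational(1, 10)), Add(-4, 6)) = Mul(Rational(1, 20), 2) = Rational(1, 10)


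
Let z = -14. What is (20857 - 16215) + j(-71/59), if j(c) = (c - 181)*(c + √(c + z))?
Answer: 16922052/3481 - 10750*I*√52923/3481 ≈ 4861.3 - 710.44*I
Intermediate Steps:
j(c) = (-181 + c)*(c + √(-14 + c)) (j(c) = (c - 181)*(c + √(c - 14)) = (-181 + c)*(c + √(-14 + c)))
(20857 - 16215) + j(-71/59) = (20857 - 16215) + ((-71/59)² - (-12851)/59 - 181*√(-14 - 71/59) + (-71/59)*√(-14 - 71/59)) = 4642 + ((-71*1/59)² - (-12851)/59 - 181*√(-14 - 71*1/59) + (-71*1/59)*√(-14 - 71*1/59)) = 4642 + ((-71/59)² - 181*(-71/59) - 181*√(-14 - 71/59) - 71*√(-14 - 71/59)/59) = 4642 + (5041/3481 + 12851/59 - 181*I*√52923/59 - 71*I*√52923/3481) = 4642 + (763250/3481 - 10750*I*√52923/3481) = 16922052/3481 - 10750*I*√52923/3481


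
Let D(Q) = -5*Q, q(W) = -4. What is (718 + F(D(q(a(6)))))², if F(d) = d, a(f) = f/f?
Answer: 544644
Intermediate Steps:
a(f) = 1
(718 + F(D(q(a(6)))))² = (718 - 5*(-4))² = (718 + 20)² = 738² = 544644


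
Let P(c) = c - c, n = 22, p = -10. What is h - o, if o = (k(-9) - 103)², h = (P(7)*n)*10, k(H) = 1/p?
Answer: -1062961/100 ≈ -10630.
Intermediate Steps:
k(H) = -⅒ (k(H) = 1/(-10) = -⅒)
P(c) = 0
h = 0 (h = (0*22)*10 = 0*10 = 0)
o = 1062961/100 (o = (-⅒ - 103)² = (-1031/10)² = 1062961/100 ≈ 10630.)
h - o = 0 - 1*1062961/100 = 0 - 1062961/100 = -1062961/100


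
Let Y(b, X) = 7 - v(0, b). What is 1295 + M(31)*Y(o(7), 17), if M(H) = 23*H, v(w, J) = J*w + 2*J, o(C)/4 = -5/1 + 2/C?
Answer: 232234/7 ≈ 33176.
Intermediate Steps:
o(C) = -20 + 8/C (o(C) = 4*(-5/1 + 2/C) = 4*(-5*1 + 2/C) = 4*(-5 + 2/C) = -20 + 8/C)
v(w, J) = 2*J + J*w
Y(b, X) = 7 - 2*b (Y(b, X) = 7 - b*(2 + 0) = 7 - b*2 = 7 - 2*b)
1295 + M(31)*Y(o(7), 17) = 1295 + (23*31)*(7 - 2*(-20 + 8/7)) = 1295 + 713*(7 - 2*(-20 + 8*(⅐))) = 1295 + 713*(7 - 2*(-20 + 8/7)) = 1295 + 713*(7 - 2*(-132/7)) = 1295 + 713*(7 + 264/7) = 1295 + 713*(313/7) = 1295 + 223169/7 = 232234/7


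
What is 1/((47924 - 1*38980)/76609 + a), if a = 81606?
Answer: 5893/480904846 ≈ 1.2254e-5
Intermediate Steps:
1/((47924 - 1*38980)/76609 + a) = 1/((47924 - 1*38980)/76609 + 81606) = 1/((47924 - 38980)*(1/76609) + 81606) = 1/(8944*(1/76609) + 81606) = 1/(688/5893 + 81606) = 1/(480904846/5893) = 5893/480904846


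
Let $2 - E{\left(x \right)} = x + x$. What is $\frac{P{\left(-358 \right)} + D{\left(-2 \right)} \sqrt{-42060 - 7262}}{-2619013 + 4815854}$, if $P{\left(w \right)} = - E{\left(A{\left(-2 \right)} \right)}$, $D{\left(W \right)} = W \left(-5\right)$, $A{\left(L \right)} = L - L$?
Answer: $- \frac{2}{2196841} + \frac{10 i \sqrt{49322}}{2196841} \approx -9.104 \cdot 10^{-7} + 0.0010109 i$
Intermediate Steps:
$A{\left(L \right)} = 0$
$E{\left(x \right)} = 2 - 2 x$ ($E{\left(x \right)} = 2 - \left(x + x\right) = 2 - 2 x$)
$D{\left(W \right)} = - 5 W$
$P{\left(w \right)} = -2$ ($P{\left(w \right)} = - (2 - 0) = - (2 + 0) = \left(-1\right) 2 = -2$)
$\frac{P{\left(-358 \right)} + D{\left(-2 \right)} \sqrt{-42060 - 7262}}{-2619013 + 4815854} = \frac{-2 + \left(-5\right) \left(-2\right) \sqrt{-42060 - 7262}}{-2619013 + 4815854} = \frac{-2 + 10 \sqrt{-49322}}{2196841} = \left(-2 + 10 i \sqrt{49322}\right) \frac{1}{2196841} = - \frac{2}{2196841} + \frac{10 i \sqrt{49322}}{2196841}$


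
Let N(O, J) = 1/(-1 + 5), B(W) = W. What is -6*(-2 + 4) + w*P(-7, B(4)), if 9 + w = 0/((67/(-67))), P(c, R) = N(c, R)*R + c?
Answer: 42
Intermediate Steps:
N(O, J) = ¼ (N(O, J) = 1/4 = ¼)
P(c, R) = c + R/4 (P(c, R) = R/4 + c = c + R/4)
w = -9 (w = -9 + 0/((67/(-67))) = -9 + 0/((67*(-1/67))) = -9 + 0/(-1) = -9 + 0*(-1) = -9 + 0 = -9)
-6*(-2 + 4) + w*P(-7, B(4)) = -6*(-2 + 4) - 9*(-7 + (¼)*4) = -6*2 - 9*(-7 + 1) = -12 - 9*(-6) = -12 + 54 = 42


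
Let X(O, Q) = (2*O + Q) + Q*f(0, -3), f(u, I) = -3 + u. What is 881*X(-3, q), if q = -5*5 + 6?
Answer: 28192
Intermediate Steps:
q = -19 (q = -25 + 6 = -19)
X(O, Q) = -2*Q + 2*O (X(O, Q) = (2*O + Q) + Q*(-3 + 0) = (Q + 2*O) + Q*(-3) = (Q + 2*O) - 3*Q = -2*Q + 2*O)
881*X(-3, q) = 881*(-2*(-19) + 2*(-3)) = 881*(38 - 6) = 881*32 = 28192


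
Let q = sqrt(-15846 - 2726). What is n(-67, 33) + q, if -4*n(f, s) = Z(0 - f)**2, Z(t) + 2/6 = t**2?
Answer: -45333289/9 + 2*I*sqrt(4643) ≈ -5.037e+6 + 136.28*I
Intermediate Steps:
Z(t) = -1/3 + t**2
q = 2*I*sqrt(4643) (q = sqrt(-18572) = 2*I*sqrt(4643) ≈ 136.28*I)
n(f, s) = -(-1/3 + f**2)**2/4 (n(f, s) = -(-1/3 + (0 - f)**2)**2/4 = -(-1/3 + (-f)**2)**2/4 = -(-1/3 + f**2)**2/4)
n(-67, 33) + q = -(-1 + 3*(-67)**2)**2/36 + 2*I*sqrt(4643) = -(-1 + 3*4489)**2/36 + 2*I*sqrt(4643) = -(-1 + 13467)**2/36 + 2*I*sqrt(4643) = -1/36*13466**2 + 2*I*sqrt(4643) = -1/36*181333156 + 2*I*sqrt(4643) = -45333289/9 + 2*I*sqrt(4643)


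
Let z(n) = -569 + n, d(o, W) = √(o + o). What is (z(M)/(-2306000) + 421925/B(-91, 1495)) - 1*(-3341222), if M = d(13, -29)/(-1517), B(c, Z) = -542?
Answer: 2087530020201199/624926000 + √26/3498202000 ≈ 3.3404e+6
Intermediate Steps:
d(o, W) = √2*√o (d(o, W) = √(2*o) = √2*√o)
M = -√26/1517 (M = (√2*√13)/(-1517) = √26*(-1/1517) = -√26/1517 ≈ -0.0033613)
(z(M)/(-2306000) + 421925/B(-91, 1495)) - 1*(-3341222) = ((-569 - √26/1517)/(-2306000) + 421925/(-542)) - 1*(-3341222) = ((-569 - √26/1517)*(-1/2306000) + 421925*(-1/542)) + 3341222 = ((569/2306000 + √26/3498202000) - 421925/542) + 3341222 = (-486479370801/624926000 + √26/3498202000) + 3341222 = 2087530020201199/624926000 + √26/3498202000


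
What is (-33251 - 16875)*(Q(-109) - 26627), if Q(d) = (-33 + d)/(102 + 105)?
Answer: 276291053306/207 ≈ 1.3347e+9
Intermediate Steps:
Q(d) = -11/69 + d/207 (Q(d) = (-33 + d)/207 = (-33 + d)*(1/207) = -11/69 + d/207)
(-33251 - 16875)*(Q(-109) - 26627) = (-33251 - 16875)*((-11/69 + (1/207)*(-109)) - 26627) = -50126*((-11/69 - 109/207) - 26627) = -50126*(-142/207 - 26627) = -50126*(-5511931/207) = 276291053306/207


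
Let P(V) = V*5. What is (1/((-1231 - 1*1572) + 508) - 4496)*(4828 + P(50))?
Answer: -52396434038/2295 ≈ -2.2831e+7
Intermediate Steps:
P(V) = 5*V
(1/((-1231 - 1*1572) + 508) - 4496)*(4828 + P(50)) = (1/((-1231 - 1*1572) + 508) - 4496)*(4828 + 5*50) = (1/((-1231 - 1572) + 508) - 4496)*(4828 + 250) = (1/(-2803 + 508) - 4496)*5078 = (1/(-2295) - 4496)*5078 = (-1/2295 - 4496)*5078 = -10318321/2295*5078 = -52396434038/2295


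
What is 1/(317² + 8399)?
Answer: 1/108888 ≈ 9.1837e-6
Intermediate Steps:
1/(317² + 8399) = 1/(100489 + 8399) = 1/108888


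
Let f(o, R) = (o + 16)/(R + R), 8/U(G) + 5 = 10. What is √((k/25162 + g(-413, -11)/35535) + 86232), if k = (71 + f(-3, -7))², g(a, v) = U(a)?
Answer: √25543052547835878808986/544254060 ≈ 293.65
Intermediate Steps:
U(G) = 8/5 (U(G) = 8/(-5 + 10) = 8/5)
g(a, v) = 8/5
f(o, R) = (16 + o)/(2*R) (f(o, R) = (16 + o)/((2*R)) = (16 + o)*(1/(2*R)) = (16 + o)/(2*R))
k = 962361/196 (k = (71 + (½)*(16 - 3)/(-7))² = (71 + (½)*(-⅐)*13)² = (71 - 13/14)² = (981/14)² = 962361/196 ≈ 4910.0)
√((k/25162 + g(-413, -11)/35535) + 86232) = √(((962361/196)/25162 + (8/5)/35535) + 86232) = √(((962361/196)*(1/25162) + (8/5)*(1/35535)) + 86232) = √((962361/4931752 + 8/177675) + 86232) = √(7435954117/38097784200 + 86232) = √(3285255563088517/38097784200) = √25543052547835878808986/544254060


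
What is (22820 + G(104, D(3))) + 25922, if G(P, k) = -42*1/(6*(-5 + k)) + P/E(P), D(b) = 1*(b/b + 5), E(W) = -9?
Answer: 438511/9 ≈ 48723.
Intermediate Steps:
D(b) = 6 (D(b) = 1*(1 + 5) = 1*6 = 6)
G(P, k) = -42/(-30 + 6*k) - P/9 (G(P, k) = -42*1/(6*(-5 + k)) + P/(-9) = -42/(-30 + 6*k) + P*(-1/9) = -42/(-30 + 6*k) - P/9)
(22820 + G(104, D(3))) + 25922 = (22820 + (-63 + 5*104 - 1*104*6)/(9*(-5 + 6))) + 25922 = (22820 + (1/9)*(-63 + 520 - 624)/1) + 25922 = (22820 + (1/9)*1*(-167)) + 25922 = (22820 - 167/9) + 25922 = 205213/9 + 25922 = 438511/9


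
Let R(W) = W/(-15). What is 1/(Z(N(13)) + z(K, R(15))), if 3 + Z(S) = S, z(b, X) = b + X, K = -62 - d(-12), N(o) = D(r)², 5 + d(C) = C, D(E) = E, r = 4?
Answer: -1/33 ≈ -0.030303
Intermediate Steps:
d(C) = -5 + C
R(W) = -W/15 (R(W) = W*(-1/15) = -W/15)
N(o) = 16 (N(o) = 4² = 16)
K = -45 (K = -62 - (-5 - 12) = -62 - 1*(-17) = -62 + 17 = -45)
z(b, X) = X + b
Z(S) = -3 + S
1/(Z(N(13)) + z(K, R(15))) = 1/((-3 + 16) + (-1/15*15 - 45)) = 1/(13 + (-1 - 45)) = 1/(13 - 46) = 1/(-33) = -1/33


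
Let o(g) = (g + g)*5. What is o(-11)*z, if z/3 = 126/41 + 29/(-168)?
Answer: -1098845/1148 ≈ -957.18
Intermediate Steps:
z = 19979/2296 (z = 3*(126/41 + 29/(-168)) = 3*(126*(1/41) + 29*(-1/168)) = 3*(126/41 - 29/168) = 3*(19979/6888) = 19979/2296 ≈ 8.7017)
o(g) = 10*g (o(g) = (2*g)*5 = 10*g)
o(-11)*z = (10*(-11))*(19979/2296) = -110*19979/2296 = -1098845/1148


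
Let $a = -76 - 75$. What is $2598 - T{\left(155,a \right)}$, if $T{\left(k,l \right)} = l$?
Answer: $2749$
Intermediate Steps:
$a = -151$ ($a = -76 - 75 = -151$)
$2598 - T{\left(155,a \right)} = 2598 - -151 = 2598 + 151 = 2749$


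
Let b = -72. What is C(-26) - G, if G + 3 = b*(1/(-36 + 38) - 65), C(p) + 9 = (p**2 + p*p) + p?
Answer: -3324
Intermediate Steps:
C(p) = -9 + p + 2*p**2 (C(p) = -9 + ((p**2 + p*p) + p) = -9 + ((p**2 + p**2) + p) = -9 + (2*p**2 + p) = -9 + (p + 2*p**2) = -9 + p + 2*p**2)
G = 4641 (G = -3 - 72*(1/(-36 + 38) - 65) = -3 - 72*(1/2 - 65) = -3 - 72*(-129/2) = -3 + 4644 = 4641)
C(-26) - G = (-9 - 26 + 2*(-26)**2) - 1*4641 = (-9 - 26 + 2*676) - 4641 = (-9 - 26 + 1352) - 4641 = 1317 - 4641 = -3324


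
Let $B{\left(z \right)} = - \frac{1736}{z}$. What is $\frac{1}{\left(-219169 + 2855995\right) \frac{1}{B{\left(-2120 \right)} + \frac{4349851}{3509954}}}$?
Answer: $\frac{638123511}{817537186997020} \approx 7.8054 \cdot 10^{-7}$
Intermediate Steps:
$\frac{1}{\left(-219169 + 2855995\right) \frac{1}{B{\left(-2120 \right)} + \frac{4349851}{3509954}}} = \frac{1}{\left(-219169 + 2855995\right) \frac{1}{- \frac{1736}{-2120} + \frac{4349851}{3509954}}} = \frac{1}{2636826 \frac{1}{\left(-1736\right) \left(- \frac{1}{2120}\right) + 4349851 \cdot \frac{1}{3509954}}} = \frac{1}{2636826 \frac{1}{\frac{217}{265} + \frac{4349851}{3509954}}} = \frac{1}{2636826 \frac{1}{\frac{1914370533}{930137810}}} = \frac{1}{2636826 \cdot \frac{930137810}{1914370533}} = \frac{1}{\frac{817537186997020}{638123511}} = \frac{638123511}{817537186997020}$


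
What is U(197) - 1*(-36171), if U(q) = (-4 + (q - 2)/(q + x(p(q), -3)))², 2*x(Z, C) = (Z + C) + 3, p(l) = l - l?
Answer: 1404111988/38809 ≈ 36180.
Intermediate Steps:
p(l) = 0
x(Z, C) = 3/2 + C/2 + Z/2 (x(Z, C) = ((Z + C) + 3)/2 = ((C + Z) + 3)/2 = (3 + C + Z)/2 = 3/2 + C/2 + Z/2)
U(q) = (-4 + (-2 + q)/q)² (U(q) = (-4 + (q - 2)/(q + (3/2 + (½)*(-3) + (½)*0)))² = (-4 + (-2 + q)/(q + (3/2 - 3/2 + 0)))² = (-4 + (-2 + q)/(q + 0))² = (-4 + (-2 + q)/q)²)
U(197) - 1*(-36171) = (2 + 3*197)²/197² - 1*(-36171) = (2 + 591)²/38809 + 36171 = (1/38809)*593² + 36171 = (1/38809)*351649 + 36171 = 351649/38809 + 36171 = 1404111988/38809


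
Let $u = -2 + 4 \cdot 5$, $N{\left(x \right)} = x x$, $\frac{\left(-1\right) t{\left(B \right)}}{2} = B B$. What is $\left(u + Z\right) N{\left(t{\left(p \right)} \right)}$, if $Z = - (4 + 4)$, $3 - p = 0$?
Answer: $3240$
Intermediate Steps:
$p = 3$ ($p = 3 - 0 = 3 + 0 = 3$)
$Z = -8$ ($Z = \left(-1\right) 8 = -8$)
$t{\left(B \right)} = - 2 B^{2}$ ($t{\left(B \right)} = - 2 B B = - 2 B^{2}$)
$N{\left(x \right)} = x^{2}$
$u = 18$ ($u = -2 + 20 = 18$)
$\left(u + Z\right) N{\left(t{\left(p \right)} \right)} = \left(18 - 8\right) \left(- 2 \cdot 3^{2}\right)^{2} = 10 \left(\left(-2\right) 9\right)^{2} = 10 \left(-18\right)^{2} = 10 \cdot 324 = 3240$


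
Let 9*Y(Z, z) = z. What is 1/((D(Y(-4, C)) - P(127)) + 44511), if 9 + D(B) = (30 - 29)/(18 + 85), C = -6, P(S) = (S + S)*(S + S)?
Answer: -103/2061441 ≈ -4.9965e-5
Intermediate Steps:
P(S) = 4*S**2 (P(S) = (2*S)*(2*S) = 4*S**2)
Y(Z, z) = z/9
D(B) = -926/103 (D(B) = -9 + (30 - 29)/(18 + 85) = -9 + 1/103 = -926/103)
1/((D(Y(-4, C)) - P(127)) + 44511) = 1/((-926/103 - 4*127**2) + 44511) = 1/((-926/103 - 4*16129) + 44511) = 1/((-926/103 - 1*64516) + 44511) = 1/((-926/103 - 64516) + 44511) = 1/(-6646074/103 + 44511) = 1/(-2061441/103) = -103/2061441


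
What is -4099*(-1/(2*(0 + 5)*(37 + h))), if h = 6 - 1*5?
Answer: 4099/380 ≈ 10.787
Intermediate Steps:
h = 1 (h = 6 - 5 = 1)
-4099*(-1/(2*(0 + 5)*(37 + h))) = -4099*(-1/(2*(0 + 5)*(37 + 1))) = -4099/(38*(5*(-2))) = -4099/(38*(-10)) = -4099/(-380) = -4099*(-1/380) = 4099/380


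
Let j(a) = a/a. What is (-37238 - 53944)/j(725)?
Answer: -91182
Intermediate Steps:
j(a) = 1
(-37238 - 53944)/j(725) = (-37238 - 53944)/1 = -91182*1 = -91182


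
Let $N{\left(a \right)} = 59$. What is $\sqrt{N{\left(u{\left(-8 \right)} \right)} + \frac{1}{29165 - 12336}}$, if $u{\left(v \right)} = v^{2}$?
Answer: $\frac{4 \sqrt{1044357253}}{16829} \approx 7.6812$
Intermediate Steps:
$\sqrt{N{\left(u{\left(-8 \right)} \right)} + \frac{1}{29165 - 12336}} = \sqrt{59 + \frac{1}{29165 - 12336}} = \sqrt{59 + \frac{1}{16829}} = \sqrt{\frac{992912}{16829}} = \frac{4 \sqrt{1044357253}}{16829}$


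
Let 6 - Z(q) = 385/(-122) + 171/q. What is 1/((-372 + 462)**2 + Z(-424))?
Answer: 25864/209745635 ≈ 0.00012331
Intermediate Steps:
Z(q) = 1117/122 - 171/q (Z(q) = 6 - (385/(-122) + 171/q) = 6 - (385*(-1/122) + 171/q) = 6 - (-385/122 + 171/q) = 6 + (385/122 - 171/q) = 1117/122 - 171/q)
1/((-372 + 462)**2 + Z(-424)) = 1/((-372 + 462)**2 + (1117/122 - 171/(-424))) = 1/(90**2 + (1117/122 - 171*(-1/424))) = 1/(8100 + (1117/122 + 171/424)) = 1/(8100 + 247235/25864) = 1/(209745635/25864) = 25864/209745635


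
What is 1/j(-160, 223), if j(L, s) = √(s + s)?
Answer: √446/446 ≈ 0.047351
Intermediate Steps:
j(L, s) = √2*√s (j(L, s) = √(2*s) = √2*√s)
1/j(-160, 223) = 1/(√2*√223) = 1/(√446) = √446/446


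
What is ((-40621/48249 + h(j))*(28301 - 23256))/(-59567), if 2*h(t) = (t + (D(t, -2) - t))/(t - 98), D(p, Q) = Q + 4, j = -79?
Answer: 12172182490/169568842797 ≈ 0.071783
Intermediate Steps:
D(p, Q) = 4 + Q
h(t) = 1/(-98 + t) (h(t) = ((t + ((4 - 2) - t))/(t - 98))/2 = ((t + (2 - t))/(-98 + t))/2 = (2/(-98 + t))/2 = 1/(-98 + t))
((-40621/48249 + h(j))*(28301 - 23256))/(-59567) = ((-40621/48249 + 1/(-98 - 79))*(28301 - 23256))/(-59567) = ((-40621*1/48249 + 1/(-177))*5045)*(-1/59567) = ((-40621/48249 - 1/177)*5045)*(-1/59567) = -2412722/2846691*5045*(-1/59567) = -12172182490/2846691*(-1/59567) = 12172182490/169568842797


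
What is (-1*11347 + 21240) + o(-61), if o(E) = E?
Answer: 9832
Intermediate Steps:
(-1*11347 + 21240) + o(-61) = (-1*11347 + 21240) - 61 = (-11347 + 21240) - 61 = 9893 - 61 = 9832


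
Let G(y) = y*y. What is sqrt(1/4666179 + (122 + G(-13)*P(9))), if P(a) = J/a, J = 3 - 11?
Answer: I*sqrt(614488830983867)/4666179 ≈ 5.3125*I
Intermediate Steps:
J = -8
G(y) = y**2
P(a) = -8/a
sqrt(1/4666179 + (122 + G(-13)*P(9))) = sqrt(1/4666179 + (122 + (-13)**2*(-8/9))) = sqrt(1/4666179 + (122 + 169*(-8*1/9))) = sqrt(1/4666179 + (122 + 169*(-8/9))) = sqrt(1/4666179 + (122 - 1352/9)) = sqrt(1/4666179 - 254/9) = sqrt(-395069819/13998537) = I*sqrt(614488830983867)/4666179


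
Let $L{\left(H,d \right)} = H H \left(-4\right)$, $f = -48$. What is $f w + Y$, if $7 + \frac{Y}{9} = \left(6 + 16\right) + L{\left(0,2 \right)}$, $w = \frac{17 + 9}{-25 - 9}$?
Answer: $\frac{2919}{17} \approx 171.71$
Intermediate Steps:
$w = - \frac{13}{17}$ ($w = \frac{26}{-34} = 26 \left(- \frac{1}{34}\right) = - \frac{13}{17} \approx -0.76471$)
$L{\left(H,d \right)} = - 4 H^{2}$ ($L{\left(H,d \right)} = H^{2} \left(-4\right) = - 4 H^{2}$)
$Y = 135$ ($Y = -63 + 9 \left(\left(6 + 16\right) - 4 \cdot 0^{2}\right) = -63 + 9 \left(22 - 0\right) = -63 + 9 \left(22 + 0\right) = -63 + 9 \cdot 22 = -63 + 198 = 135$)
$f w + Y = \left(-48\right) \left(- \frac{13}{17}\right) + 135 = \frac{624}{17} + 135 = \frac{2919}{17}$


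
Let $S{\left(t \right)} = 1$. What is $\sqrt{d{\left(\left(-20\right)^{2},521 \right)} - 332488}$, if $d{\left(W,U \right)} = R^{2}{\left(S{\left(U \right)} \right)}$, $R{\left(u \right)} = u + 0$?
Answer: $3 i \sqrt{36943} \approx 576.62 i$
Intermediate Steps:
$R{\left(u \right)} = u$
$d{\left(W,U \right)} = 1$ ($d{\left(W,U \right)} = 1^{2} = 1$)
$\sqrt{d{\left(\left(-20\right)^{2},521 \right)} - 332488} = \sqrt{1 - 332488} = \sqrt{-332487} = 3 i \sqrt{36943}$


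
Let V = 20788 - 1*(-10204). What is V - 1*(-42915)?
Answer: 73907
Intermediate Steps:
V = 30992 (V = 20788 + 10204 = 30992)
V - 1*(-42915) = 30992 - 1*(-42915) = 30992 + 42915 = 73907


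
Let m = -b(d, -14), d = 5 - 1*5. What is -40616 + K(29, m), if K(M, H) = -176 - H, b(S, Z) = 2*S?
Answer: -40792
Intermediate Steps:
d = 0 (d = 5 - 5 = 0)
m = 0 (m = -2*0 = -1*0 = 0)
-40616 + K(29, m) = -40616 + (-176 - 1*0) = -40616 + (-176 + 0) = -40616 - 176 = -40792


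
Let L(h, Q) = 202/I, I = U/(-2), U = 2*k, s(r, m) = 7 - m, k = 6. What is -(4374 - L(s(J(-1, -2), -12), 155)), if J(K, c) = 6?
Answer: -13223/3 ≈ -4407.7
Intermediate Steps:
U = 12 (U = 2*6 = 12)
I = -6 (I = 12/(-2) = 12*(-1/2) = -6)
L(h, Q) = -101/3 (L(h, Q) = 202/(-6) = 202*(-1/6) = -101/3)
-(4374 - L(s(J(-1, -2), -12), 155)) = -(4374 - 1*(-101/3)) = -(4374 + 101/3) = -1*13223/3 = -13223/3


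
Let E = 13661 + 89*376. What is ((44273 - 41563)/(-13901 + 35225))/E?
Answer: 271/100489350 ≈ 2.6968e-6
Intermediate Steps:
E = 47125 (E = 13661 + 33464 = 47125)
((44273 - 41563)/(-13901 + 35225))/E = ((44273 - 41563)/(-13901 + 35225))/47125 = (2710/21324)*(1/47125) = (2710*(1/21324))*(1/47125) = (1355/10662)*(1/47125) = 271/100489350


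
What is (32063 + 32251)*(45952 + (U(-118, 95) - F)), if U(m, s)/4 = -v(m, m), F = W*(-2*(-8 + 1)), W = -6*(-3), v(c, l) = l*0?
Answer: 2939149800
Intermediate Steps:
v(c, l) = 0
W = 18
F = 252 (F = 18*(-2*(-8 + 1)) = 18*(-2*(-7)) = 18*14 = 252)
U(m, s) = 0 (U(m, s) = 4*(-1*0) = 4*0 = 0)
(32063 + 32251)*(45952 + (U(-118, 95) - F)) = (32063 + 32251)*(45952 + (0 - 1*252)) = 64314*(45952 + (0 - 252)) = 64314*(45952 - 252) = 64314*45700 = 2939149800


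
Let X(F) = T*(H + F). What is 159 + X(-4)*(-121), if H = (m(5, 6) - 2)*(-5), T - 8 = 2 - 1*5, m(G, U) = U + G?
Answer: 29804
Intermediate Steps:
m(G, U) = G + U
T = 5 (T = 8 + (2 - 1*5) = 8 + (2 - 5) = 8 - 3 = 5)
H = -45 (H = ((5 + 6) - 2)*(-5) = (11 - 2)*(-5) = 9*(-5) = -45)
X(F) = -225 + 5*F (X(F) = 5*(-45 + F) = -225 + 5*F)
159 + X(-4)*(-121) = 159 + (-225 + 5*(-4))*(-121) = 159 + (-225 - 20)*(-121) = 159 - 245*(-121) = 159 + 29645 = 29804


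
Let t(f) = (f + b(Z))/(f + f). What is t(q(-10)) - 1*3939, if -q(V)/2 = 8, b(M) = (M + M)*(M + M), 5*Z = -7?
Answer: -787749/200 ≈ -3938.7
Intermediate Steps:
Z = -7/5 (Z = (1/5)*(-7) = -7/5 ≈ -1.4000)
b(M) = 4*M**2 (b(M) = (2*M)*(2*M) = 4*M**2)
q(V) = -16 (q(V) = -2*8 = -16)
t(f) = (196/25 + f)/(2*f) (t(f) = (f + 4*(-7/5)**2)/(f + f) = (f + 4*(49/25))/((2*f)) = (f + 196/25)*(1/(2*f)) = (196/25 + f)*(1/(2*f)) = (196/25 + f)/(2*f))
t(q(-10)) - 1*3939 = (1/50)*(196 + 25*(-16))/(-16) - 1*3939 = (1/50)*(-1/16)*(196 - 400) - 3939 = (1/50)*(-1/16)*(-204) - 3939 = 51/200 - 3939 = -787749/200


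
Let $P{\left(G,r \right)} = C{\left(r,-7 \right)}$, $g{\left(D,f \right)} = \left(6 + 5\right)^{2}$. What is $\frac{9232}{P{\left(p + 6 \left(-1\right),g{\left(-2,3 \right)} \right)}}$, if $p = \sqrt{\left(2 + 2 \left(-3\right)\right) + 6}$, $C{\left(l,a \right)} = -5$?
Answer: $- \frac{9232}{5} \approx -1846.4$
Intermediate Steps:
$g{\left(D,f \right)} = 121$ ($g{\left(D,f \right)} = 11^{2} = 121$)
$p = \sqrt{2}$ ($p = \sqrt{\left(2 - 6\right) + 6} = \sqrt{-4 + 6} = \sqrt{2} \approx 1.4142$)
$P{\left(G,r \right)} = -5$
$\frac{9232}{P{\left(p + 6 \left(-1\right),g{\left(-2,3 \right)} \right)}} = \frac{9232}{-5} = 9232 \left(- \frac{1}{5}\right) = - \frac{9232}{5}$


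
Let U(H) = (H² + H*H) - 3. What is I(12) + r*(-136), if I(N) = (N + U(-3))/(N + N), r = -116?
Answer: 126217/8 ≈ 15777.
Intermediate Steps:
U(H) = -3 + 2*H² (U(H) = (H² + H²) - 3 = 2*H² - 3 = -3 + 2*H²)
I(N) = (15 + N)/(2*N) (I(N) = (N + (-3 + 2*(-3)²))/(N + N) = (N + (-3 + 2*9))/((2*N)) = (N + (-3 + 18))*(1/(2*N)) = (N + 15)*(1/(2*N)) = (15 + N)*(1/(2*N)) = (15 + N)/(2*N))
I(12) + r*(-136) = (½)*(15 + 12)/12 - 116*(-136) = (½)*(1/12)*27 + 15776 = 9/8 + 15776 = 126217/8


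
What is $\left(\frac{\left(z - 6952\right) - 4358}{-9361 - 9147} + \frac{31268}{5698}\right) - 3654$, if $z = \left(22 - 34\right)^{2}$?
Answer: $- \frac{13739404783}{3766378} \approx -3647.9$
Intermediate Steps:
$z = 144$ ($z = \left(-12\right)^{2} = 144$)
$\left(\frac{\left(z - 6952\right) - 4358}{-9361 - 9147} + \frac{31268}{5698}\right) - 3654 = \left(\frac{\left(144 - 6952\right) - 4358}{-9361 - 9147} + \frac{31268}{5698}\right) - 3654 = \left(\frac{\left(144 - 6952\right) - 4358}{-18508} + 31268 \cdot \frac{1}{5698}\right) - 3654 = \left(\left(-6808 - 4358\right) \left(- \frac{1}{18508}\right) + \frac{15634}{2849}\right) - 3654 = \left(\left(-11166\right) \left(- \frac{1}{18508}\right) + \frac{15634}{2849}\right) - 3654 = \left(\frac{5583}{9254} + \frac{15634}{2849}\right) - 3654 = \frac{22940429}{3766378} - 3654 = - \frac{13739404783}{3766378}$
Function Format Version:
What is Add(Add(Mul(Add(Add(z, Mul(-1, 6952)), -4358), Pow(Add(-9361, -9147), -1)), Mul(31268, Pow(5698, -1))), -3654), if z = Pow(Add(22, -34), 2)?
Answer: Rational(-13739404783, 3766378) ≈ -3647.9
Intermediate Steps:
z = 144 (z = Pow(-12, 2) = 144)
Add(Add(Mul(Add(Add(z, Mul(-1, 6952)), -4358), Pow(Add(-9361, -9147), -1)), Mul(31268, Pow(5698, -1))), -3654) = Add(Add(Mul(Add(Add(144, Mul(-1, 6952)), -4358), Pow(Add(-9361, -9147), -1)), Mul(31268, Pow(5698, -1))), -3654) = Add(Add(Mul(Add(Add(144, -6952), -4358), Pow(-18508, -1)), Mul(31268, Rational(1, 5698))), -3654) = Add(Add(Mul(Add(-6808, -4358), Rational(-1, 18508)), Rational(15634, 2849)), -3654) = Add(Add(Mul(-11166, Rational(-1, 18508)), Rational(15634, 2849)), -3654) = Add(Add(Rational(5583, 9254), Rational(15634, 2849)), -3654) = Add(Rational(22940429, 3766378), -3654) = Rational(-13739404783, 3766378)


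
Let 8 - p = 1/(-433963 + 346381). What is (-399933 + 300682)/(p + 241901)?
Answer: -8692601082/21186874039 ≈ -0.41028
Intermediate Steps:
p = 700657/87582 (p = 8 - 1/(-433963 + 346381) = 8 - 1/(-87582) = 8 - 1*(-1/87582) = 8 + 1/87582 = 700657/87582 ≈ 8.0000)
(-399933 + 300682)/(p + 241901) = (-399933 + 300682)/(700657/87582 + 241901) = -99251/21186874039/87582 = -99251*87582/21186874039 = -8692601082/21186874039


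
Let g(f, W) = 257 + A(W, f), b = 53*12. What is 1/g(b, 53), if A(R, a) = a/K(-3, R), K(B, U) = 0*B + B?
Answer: 1/45 ≈ 0.022222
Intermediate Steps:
K(B, U) = B (K(B, U) = 0 + B = B)
b = 636
A(R, a) = -a/3 (A(R, a) = a/(-3) = a*(-⅓) = -a/3)
g(f, W) = 257 - f/3
1/g(b, 53) = 1/(257 - ⅓*636) = 1/(257 - 212) = 1/45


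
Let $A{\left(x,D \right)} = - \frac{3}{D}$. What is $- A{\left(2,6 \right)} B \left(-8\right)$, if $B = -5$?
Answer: $20$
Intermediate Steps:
$- A{\left(2,6 \right)} B \left(-8\right) = - - \frac{3}{6} \left(-5\right) \left(-8\right) = - \left(-3\right) \frac{1}{6} \left(-5\right) \left(-8\right) = - \left(- \frac{1}{2}\right) \left(-5\right) \left(-8\right) = - \frac{5 \left(-8\right)}{2} = \left(-1\right) \left(-20\right) = 20$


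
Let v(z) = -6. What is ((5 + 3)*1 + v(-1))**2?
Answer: 4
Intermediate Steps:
((5 + 3)*1 + v(-1))**2 = ((5 + 3)*1 - 6)**2 = (8*1 - 6)**2 = (8 - 6)**2 = 2**2 = 4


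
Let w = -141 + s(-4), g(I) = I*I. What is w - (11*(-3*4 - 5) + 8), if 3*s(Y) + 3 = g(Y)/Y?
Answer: 107/3 ≈ 35.667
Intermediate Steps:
g(I) = I²
s(Y) = -1 + Y/3 (s(Y) = -1 + (Y²/Y)/3 = -1 + Y/3)
w = -430/3 (w = -141 + (-1 + (⅓)*(-4)) = -141 + (-1 - 4/3) = -141 - 7/3 = -430/3 ≈ -143.33)
w - (11*(-3*4 - 5) + 8) = -430/3 - (11*(-3*4 - 5) + 8) = -430/3 - (11*(-12 - 5) + 8) = -430/3 - (11*(-17) + 8) = -430/3 - (-187 + 8) = -430/3 - 1*(-179) = -430/3 + 179 = 107/3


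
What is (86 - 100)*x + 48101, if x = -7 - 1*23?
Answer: 48521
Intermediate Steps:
x = -30 (x = -7 - 23 = -30)
(86 - 100)*x + 48101 = (86 - 100)*(-30) + 48101 = -14*(-30) + 48101 = 420 + 48101 = 48521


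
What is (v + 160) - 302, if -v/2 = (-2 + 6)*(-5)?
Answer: -102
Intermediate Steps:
v = 40 (v = -2*(-2 + 6)*(-5) = -8*(-5) = -2*(-20) = 40)
(v + 160) - 302 = (40 + 160) - 302 = 200 - 302 = -102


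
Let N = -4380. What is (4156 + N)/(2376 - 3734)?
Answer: 16/97 ≈ 0.16495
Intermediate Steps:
(4156 + N)/(2376 - 3734) = (4156 - 4380)/(2376 - 3734) = -224/(-1358) = -224*(-1/1358) = 16/97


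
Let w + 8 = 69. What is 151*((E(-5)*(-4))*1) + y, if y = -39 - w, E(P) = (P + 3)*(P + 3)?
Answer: -2516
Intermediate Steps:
w = 61 (w = -8 + 69 = 61)
E(P) = (3 + P)**2 (E(P) = (3 + P)*(3 + P) = (3 + P)**2)
y = -100 (y = -39 - 1*61 = -39 - 61 = -100)
151*((E(-5)*(-4))*1) + y = 151*(((3 - 5)**2*(-4))*1) - 100 = 151*(((-2)**2*(-4))*1) - 100 = 151*((4*(-4))*1) - 100 = 151*(-16*1) - 100 = 151*(-16) - 100 = -2416 - 100 = -2516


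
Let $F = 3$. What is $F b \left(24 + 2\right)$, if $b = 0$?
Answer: $0$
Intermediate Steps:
$F b \left(24 + 2\right) = 3 \cdot 0 \left(24 + 2\right) = 3 \cdot 0 \cdot 26 = 3 \cdot 0 = 0$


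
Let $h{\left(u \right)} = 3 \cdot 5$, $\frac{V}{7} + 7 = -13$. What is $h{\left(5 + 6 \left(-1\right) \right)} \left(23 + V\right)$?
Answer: $-1755$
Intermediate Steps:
$V = -140$ ($V = -49 + 7 \left(-13\right) = -49 - 91 = -140$)
$h{\left(u \right)} = 15$
$h{\left(5 + 6 \left(-1\right) \right)} \left(23 + V\right) = 15 \left(23 - 140\right) = 15 \left(-117\right) = -1755$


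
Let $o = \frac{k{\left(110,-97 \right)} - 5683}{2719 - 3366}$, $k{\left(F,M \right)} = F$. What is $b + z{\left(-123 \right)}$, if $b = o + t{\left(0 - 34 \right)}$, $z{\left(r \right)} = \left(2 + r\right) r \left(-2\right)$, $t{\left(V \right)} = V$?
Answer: $- \frac{19275027}{647} \approx -29791.0$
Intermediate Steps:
$z{\left(r \right)} = - 2 r \left(2 + r\right)$ ($z{\left(r \right)} = \left(2 + r\right) \left(- 2 r\right) = - 2 r \left(2 + r\right)$)
$o = \frac{5573}{647}$ ($o = \frac{110 - 5683}{2719 - 3366} = - \frac{5573}{-647} = \left(-5573\right) \left(- \frac{1}{647}\right) = \frac{5573}{647} \approx 8.6136$)
$b = - \frac{16425}{647}$ ($b = \frac{5573}{647} + \left(0 - 34\right) = \frac{5573}{647} - 34 = - \frac{16425}{647} \approx -25.386$)
$b + z{\left(-123 \right)} = - \frac{16425}{647} - - 246 \left(2 - 123\right) = - \frac{16425}{647} - \left(-246\right) \left(-121\right) = - \frac{16425}{647} - 29766 = - \frac{19275027}{647}$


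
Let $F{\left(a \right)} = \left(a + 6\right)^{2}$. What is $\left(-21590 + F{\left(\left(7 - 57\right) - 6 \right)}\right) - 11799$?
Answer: $-30889$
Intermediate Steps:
$F{\left(a \right)} = \left(6 + a\right)^{2}$
$\left(-21590 + F{\left(\left(7 - 57\right) - 6 \right)}\right) - 11799 = \left(-21590 + \left(6 + \left(\left(7 - 57\right) - 6\right)\right)^{2}\right) - 11799 = \left(-21590 + \left(6 - 56\right)^{2}\right) - 11799 = \left(-21590 + \left(-50\right)^{2}\right) - 11799 = \left(-21590 + 2500\right) - 11799 = -19090 - 11799 = -30889$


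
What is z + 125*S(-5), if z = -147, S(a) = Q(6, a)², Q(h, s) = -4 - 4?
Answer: 7853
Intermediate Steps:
Q(h, s) = -8
S(a) = 64 (S(a) = (-8)² = 64)
z + 125*S(-5) = -147 + 125*64 = -147 + 8000 = 7853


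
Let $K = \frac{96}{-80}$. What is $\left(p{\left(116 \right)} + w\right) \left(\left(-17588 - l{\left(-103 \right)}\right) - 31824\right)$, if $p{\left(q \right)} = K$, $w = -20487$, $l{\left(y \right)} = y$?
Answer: $\frac{5051263269}{5} \approx 1.0103 \cdot 10^{9}$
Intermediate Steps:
$K = - \frac{6}{5}$ ($K = 96 \left(- \frac{1}{80}\right) = - \frac{6}{5} \approx -1.2$)
$p{\left(q \right)} = - \frac{6}{5}$
$\left(p{\left(116 \right)} + w\right) \left(\left(-17588 - l{\left(-103 \right)}\right) - 31824\right) = \left(- \frac{6}{5} - 20487\right) \left(\left(-17588 - -103\right) - 31824\right) = - \frac{102441 \left(\left(-17588 + 103\right) - 31824\right)}{5} = - \frac{102441 \left(-17485 - 31824\right)}{5} = \left(- \frac{102441}{5}\right) \left(-49309\right) = \frac{5051263269}{5}$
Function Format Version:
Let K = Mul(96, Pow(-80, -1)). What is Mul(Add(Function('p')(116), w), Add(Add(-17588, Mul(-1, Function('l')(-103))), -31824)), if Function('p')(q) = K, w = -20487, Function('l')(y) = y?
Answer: Rational(5051263269, 5) ≈ 1.0103e+9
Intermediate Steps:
K = Rational(-6, 5) (K = Mul(96, Rational(-1, 80)) = Rational(-6, 5) ≈ -1.2000)
Function('p')(q) = Rational(-6, 5)
Mul(Add(Function('p')(116), w), Add(Add(-17588, Mul(-1, Function('l')(-103))), -31824)) = Mul(Add(Rational(-6, 5), -20487), Add(Add(-17588, Mul(-1, -103)), -31824)) = Mul(Rational(-102441, 5), Add(Add(-17588, 103), -31824)) = Mul(Rational(-102441, 5), Add(-17485, -31824)) = Mul(Rational(-102441, 5), -49309) = Rational(5051263269, 5)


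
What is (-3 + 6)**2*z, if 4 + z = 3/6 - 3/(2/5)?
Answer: -99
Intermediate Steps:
z = -11 (z = -4 + (3/6 - 3/(2/5)) = -4 + (3*(1/6) - 3/(2*(1/5))) = -4 + (1/2 - 3/2/5) = -4 + (1/2 - 3*5/2) = -4 + (1/2 - 15/2) = -4 - 7 = -11)
(-3 + 6)**2*z = (-3 + 6)**2*(-11) = 3**2*(-11) = 9*(-11) = -99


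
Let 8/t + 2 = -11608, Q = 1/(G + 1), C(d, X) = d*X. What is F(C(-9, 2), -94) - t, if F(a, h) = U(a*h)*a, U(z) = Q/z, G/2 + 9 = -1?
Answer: 12949/10367730 ≈ 0.0012490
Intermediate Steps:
G = -20 (G = -18 + 2*(-1) = -18 - 2 = -20)
C(d, X) = X*d
Q = -1/19 (Q = 1/(-20 + 1) = 1/(-19) = -1/19 ≈ -0.052632)
U(z) = -1/(19*z)
F(a, h) = -1/(19*h) (F(a, h) = (-1/(a*h)/19)*a = (-1/(19*a*h))*a = -1/(19*h))
t = -4/5805 (t = 8/(-2 - 11608) = 8/(-11610) = 8*(-1/11610) = -4/5805 ≈ -0.00068906)
F(C(-9, 2), -94) - t = -1/19/(-94) - 1*(-4/5805) = -1/19*(-1/94) + 4/5805 = 1/1786 + 4/5805 = 12949/10367730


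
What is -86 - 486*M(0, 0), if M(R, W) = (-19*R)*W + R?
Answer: -86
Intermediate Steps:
M(R, W) = R - 19*R*W (M(R, W) = -19*R*W + R = R - 19*R*W)
-86 - 486*M(0, 0) = -86 - 0*(1 - 19*0) = -86 - 0*(1 + 0) = -86 - 0 = -86 - 486*0 = -86 + 0 = -86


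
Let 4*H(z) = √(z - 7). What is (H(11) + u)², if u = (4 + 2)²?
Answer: 5329/4 ≈ 1332.3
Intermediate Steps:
H(z) = √(-7 + z)/4 (H(z) = √(z - 7)/4 = √(-7 + z)/4)
u = 36 (u = 6² = 36)
(H(11) + u)² = (√(-7 + 11)/4 + 36)² = (√4/4 + 36)² = ((¼)*2 + 36)² = (½ + 36)² = (73/2)² = 5329/4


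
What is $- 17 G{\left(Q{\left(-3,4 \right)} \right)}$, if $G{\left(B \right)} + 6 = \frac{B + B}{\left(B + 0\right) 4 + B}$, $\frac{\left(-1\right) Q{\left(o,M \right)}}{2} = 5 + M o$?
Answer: $\frac{476}{5} \approx 95.2$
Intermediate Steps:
$Q{\left(o,M \right)} = -10 - 2 M o$ ($Q{\left(o,M \right)} = - 2 \left(5 + M o\right) = -10 - 2 M o$)
$G{\left(B \right)} = - \frac{28}{5}$ ($G{\left(B \right)} = -6 + \frac{B + B}{\left(B + 0\right) 4 + B} = -6 + \frac{2 B}{B 4 + B} = -6 + \frac{2 B}{4 B + B} = -6 + \frac{2 B}{5 B} = -6 + 2 B \frac{1}{5 B} = -6 + \frac{2}{5} = - \frac{28}{5}$)
$- 17 G{\left(Q{\left(-3,4 \right)} \right)} = \left(-17\right) \left(- \frac{28}{5}\right) = \frac{476}{5}$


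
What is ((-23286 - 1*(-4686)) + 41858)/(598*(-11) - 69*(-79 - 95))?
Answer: 11629/2714 ≈ 4.2848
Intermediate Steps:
((-23286 - 1*(-4686)) + 41858)/(598*(-11) - 69*(-79 - 95)) = ((-23286 + 4686) + 41858)/(-6578 - 69*(-174)) = (-18600 + 41858)/(-6578 + 12006) = 23258/5428 = 23258*(1/5428) = 11629/2714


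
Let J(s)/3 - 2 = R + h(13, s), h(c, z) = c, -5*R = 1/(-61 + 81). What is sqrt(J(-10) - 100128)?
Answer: I*sqrt(10008303)/10 ≈ 316.36*I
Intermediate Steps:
R = -1/100 (R = -1/(5*(-61 + 81)) = -1/5/20 = -1/5*1/20 = -1/100 ≈ -0.010000)
J(s) = 4497/100 (J(s) = 6 + 3*(-1/100 + 13) = 6 + 3*(1299/100) = 6 + 3897/100 = 4497/100)
sqrt(J(-10) - 100128) = sqrt(4497/100 - 100128) = sqrt(-10008303/100) = I*sqrt(10008303)/10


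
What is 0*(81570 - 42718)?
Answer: 0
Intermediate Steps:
0*(81570 - 42718) = 0*38852 = 0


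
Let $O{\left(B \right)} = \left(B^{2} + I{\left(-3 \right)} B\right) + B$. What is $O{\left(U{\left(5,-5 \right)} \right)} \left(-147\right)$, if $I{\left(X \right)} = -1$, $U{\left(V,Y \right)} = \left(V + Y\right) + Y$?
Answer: $-3675$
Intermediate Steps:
$U{\left(V,Y \right)} = V + 2 Y$
$O{\left(B \right)} = B^{2}$ ($O{\left(B \right)} = \left(B^{2} - B\right) + B = B^{2}$)
$O{\left(U{\left(5,-5 \right)} \right)} \left(-147\right) = \left(5 + 2 \left(-5\right)\right)^{2} \left(-147\right) = \left(5 - 10\right)^{2} \left(-147\right) = \left(-5\right)^{2} \left(-147\right) = 25 \left(-147\right) = -3675$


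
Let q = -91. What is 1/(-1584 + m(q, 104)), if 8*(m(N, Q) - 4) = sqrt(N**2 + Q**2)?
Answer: -101120/159750503 - 104*sqrt(113)/159750503 ≈ -0.00063991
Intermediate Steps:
m(N, Q) = 4 + sqrt(N**2 + Q**2)/8
1/(-1584 + m(q, 104)) = 1/(-1584 + (4 + sqrt((-91)**2 + 104**2)/8)) = 1/(-1584 + (4 + sqrt(8281 + 10816)/8)) = 1/(-1584 + (4 + sqrt(19097)/8)) = 1/(-1584 + (4 + (13*sqrt(113))/8)) = 1/(-1584 + (4 + 13*sqrt(113)/8)) = 1/(-1580 + 13*sqrt(113)/8)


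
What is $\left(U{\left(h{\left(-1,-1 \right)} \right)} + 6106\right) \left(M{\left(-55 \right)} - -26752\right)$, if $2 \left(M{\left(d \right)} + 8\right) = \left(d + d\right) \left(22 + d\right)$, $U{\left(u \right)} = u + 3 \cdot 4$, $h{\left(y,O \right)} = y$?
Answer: $174695403$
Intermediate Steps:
$U{\left(u \right)} = 12 + u$ ($U{\left(u \right)} = u + 12 = 12 + u$)
$M{\left(d \right)} = -8 + d \left(22 + d\right)$ ($M{\left(d \right)} = -8 + \frac{\left(d + d\right) \left(22 + d\right)}{2} = -8 + \frac{2 d \left(22 + d\right)}{2} = -8 + d \left(22 + d\right)$)
$\left(U{\left(h{\left(-1,-1 \right)} \right)} + 6106\right) \left(M{\left(-55 \right)} - -26752\right) = \left(\left(12 - 1\right) + 6106\right) \left(\left(-8 + \left(-55\right)^{2} + 22 \left(-55\right)\right) - -26752\right) = \left(11 + 6106\right) \left(\left(-8 + 3025 - 1210\right) + 26752\right) = 6117 \left(1807 + 26752\right) = 6117 \cdot 28559 = 174695403$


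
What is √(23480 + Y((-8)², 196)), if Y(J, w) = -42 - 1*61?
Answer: √23377 ≈ 152.90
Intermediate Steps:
Y(J, w) = -103 (Y(J, w) = -42 - 61 = -103)
√(23480 + Y((-8)², 196)) = √(23480 - 103) = √23377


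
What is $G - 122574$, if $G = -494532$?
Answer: $-617106$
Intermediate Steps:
$G - 122574 = -494532 - 122574 = -617106$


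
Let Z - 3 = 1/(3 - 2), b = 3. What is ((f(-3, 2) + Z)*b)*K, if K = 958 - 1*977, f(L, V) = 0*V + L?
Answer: -57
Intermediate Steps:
f(L, V) = L (f(L, V) = 0 + L = L)
K = -19 (K = 958 - 977 = -19)
Z = 4 (Z = 3 + 1/(3 - 2) = 3 + 1/1 = 3 + 1*1 = 3 + 1 = 4)
((f(-3, 2) + Z)*b)*K = ((-3 + 4)*3)*(-19) = (1*3)*(-19) = 3*(-19) = -57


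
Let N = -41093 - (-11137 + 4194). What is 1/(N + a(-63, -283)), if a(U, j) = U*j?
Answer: -1/16321 ≈ -6.1271e-5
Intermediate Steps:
N = -34150 (N = -41093 - 1*(-6943) = -41093 + 6943 = -34150)
1/(N + a(-63, -283)) = 1/(-34150 - 63*(-283)) = 1/(-34150 + 17829) = 1/(-16321) = -1/16321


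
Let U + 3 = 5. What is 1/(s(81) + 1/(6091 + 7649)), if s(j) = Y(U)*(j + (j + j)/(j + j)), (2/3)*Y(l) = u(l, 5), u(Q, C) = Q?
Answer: 13740/3380041 ≈ 0.0040650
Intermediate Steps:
U = 2 (U = -3 + 5 = 2)
Y(l) = 3*l/2
s(j) = 3 + 3*j (s(j) = ((3/2)*2)*(j + (j + j)/(j + j)) = 3*(j + (2*j)/((2*j))) = 3*(j + (2*j)*(1/(2*j))) = 3*(j + 1) = 3*(1 + j) = 3 + 3*j)
1/(s(81) + 1/(6091 + 7649)) = 1/((3 + 3*81) + 1/(6091 + 7649)) = 1/((3 + 243) + 1/13740) = 1/(246 + 1/13740) = 1/(3380041/13740) = 13740/3380041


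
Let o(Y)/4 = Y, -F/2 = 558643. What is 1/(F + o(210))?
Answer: -1/1116446 ≈ -8.9570e-7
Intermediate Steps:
F = -1117286 (F = -2*558643 = -1117286)
o(Y) = 4*Y
1/(F + o(210)) = 1/(-1117286 + 4*210) = 1/(-1117286 + 840) = 1/(-1116446) = -1/1116446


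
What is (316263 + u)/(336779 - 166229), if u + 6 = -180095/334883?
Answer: 52954456418/28557147825 ≈ 1.8543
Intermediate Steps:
u = -2189393/334883 (u = -6 - 180095/334883 = -2189393/334883 ≈ -6.5378)
(316263 + u)/(336779 - 166229) = (316263 - 2189393/334883)/(336779 - 166229) = (105908912836/334883)/170550 = (105908912836/334883)*(1/170550) = 52954456418/28557147825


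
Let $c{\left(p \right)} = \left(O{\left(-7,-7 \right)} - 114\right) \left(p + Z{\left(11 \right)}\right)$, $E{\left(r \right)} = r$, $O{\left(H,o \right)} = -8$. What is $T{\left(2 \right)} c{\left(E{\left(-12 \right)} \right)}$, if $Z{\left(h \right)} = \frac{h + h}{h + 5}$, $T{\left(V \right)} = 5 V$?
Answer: $\frac{25925}{2} \approx 12963.0$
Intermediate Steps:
$Z{\left(h \right)} = \frac{2 h}{5 + h}$
$c{\left(p \right)} = - \frac{671}{4} - 122 p$ ($c{\left(p \right)} = \left(-8 - 114\right) \left(p + 2 \cdot 11 \frac{1}{5 + 11}\right) = - 122 \left(p + 2 \cdot 11 \cdot \frac{1}{16}\right) = - 122 \left(p + \frac{11}{8}\right) = - 122 \left(\frac{11}{8} + p\right) = - \frac{671}{4} - 122 p$)
$T{\left(2 \right)} c{\left(E{\left(-12 \right)} \right)} = 5 \cdot 2 \left(- \frac{671}{4} - -1464\right) = 10 \left(- \frac{671}{4} + 1464\right) = 10 \cdot \frac{5185}{4} = \frac{25925}{2}$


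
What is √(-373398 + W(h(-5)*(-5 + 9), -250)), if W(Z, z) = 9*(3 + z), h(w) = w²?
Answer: I*√375621 ≈ 612.88*I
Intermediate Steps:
W(Z, z) = 27 + 9*z
√(-373398 + W(h(-5)*(-5 + 9), -250)) = √(-373398 + (27 + 9*(-250))) = √(-373398 + (27 - 2250)) = √(-373398 - 2223) = √(-375621) = I*√375621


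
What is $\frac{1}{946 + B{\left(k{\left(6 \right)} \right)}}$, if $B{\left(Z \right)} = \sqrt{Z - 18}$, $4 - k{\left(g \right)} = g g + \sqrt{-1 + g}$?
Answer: $\frac{1}{946 + i \sqrt{50 + \sqrt{5}}} \approx 0.001057 - 8.076 \cdot 10^{-6} i$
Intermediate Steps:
$k{\left(g \right)} = 4 - g^{2} - \sqrt{-1 + g}$ ($k{\left(g \right)} = 4 - \left(g g + \sqrt{-1 + g}\right) = 4 - \left(g^{2} + \sqrt{-1 + g}\right) = 4 - g^{2} - \sqrt{-1 + g}$)
$B{\left(Z \right)} = \sqrt{-18 + Z}$
$\frac{1}{946 + B{\left(k{\left(6 \right)} \right)}} = \frac{1}{946 + \sqrt{-18 - \left(32 + \sqrt{-1 + 6}\right)}} = \frac{1}{946 + \sqrt{-18 - \left(32 + \sqrt{5}\right)}} = \frac{1}{946 + \sqrt{-50 - \sqrt{5}}}$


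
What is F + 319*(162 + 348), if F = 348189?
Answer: 510879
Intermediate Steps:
F + 319*(162 + 348) = 348189 + 319*(162 + 348) = 348189 + 319*510 = 348189 + 162690 = 510879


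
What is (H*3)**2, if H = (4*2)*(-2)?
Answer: 2304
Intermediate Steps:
H = -16 (H = 8*(-2) = -16)
(H*3)**2 = (-16*3)**2 = (-48)**2 = 2304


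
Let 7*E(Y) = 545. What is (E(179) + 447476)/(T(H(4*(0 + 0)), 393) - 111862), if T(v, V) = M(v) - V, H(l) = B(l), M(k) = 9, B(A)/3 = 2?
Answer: -3132877/785722 ≈ -3.9873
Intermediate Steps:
E(Y) = 545/7 (E(Y) = (1/7)*545 = 545/7)
B(A) = 6 (B(A) = 3*2 = 6)
H(l) = 6
T(v, V) = 9 - V
(E(179) + 447476)/(T(H(4*(0 + 0)), 393) - 111862) = (545/7 + 447476)/((9 - 1*393) - 111862) = 3132877/(7*((9 - 393) - 111862)) = 3132877/(7*(-384 - 111862)) = (3132877/7)/(-112246) = (3132877/7)*(-1/112246) = -3132877/785722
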